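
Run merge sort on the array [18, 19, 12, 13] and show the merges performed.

Divide and conquer:
  Merge [18] + [19] -> [18, 19]
  Merge [12] + [13] -> [12, 13]
  Merge [18, 19] + [12, 13] -> [12, 13, 18, 19]


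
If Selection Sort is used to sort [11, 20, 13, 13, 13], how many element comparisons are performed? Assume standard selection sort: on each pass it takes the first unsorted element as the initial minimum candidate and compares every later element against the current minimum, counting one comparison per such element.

Pass 1: scan indices 1..4 for the minimum = 4 comparison(s); min is 11, place at index 0 -> [11, 20, 13, 13, 13]
Pass 2: scan indices 2..4 for the minimum = 3 comparison(s); min is 13, place at index 1 -> [11, 13, 20, 13, 13]
Pass 3: scan indices 3..4 for the minimum = 2 comparison(s); min is 13, place at index 2 -> [11, 13, 13, 20, 13]
Pass 4: scan indices 4..4 for the minimum = 1 comparison(s); min is 13, place at index 3 -> [11, 13, 13, 13, 20]
Selection sort always scans the whole unsorted suffix, so the count is (n-1) + (n-2) + ... + 1 = n(n-1)/2 = 5*4/2 = 10 regardless of the input order.
Total comparisons: 4 + 3 + 2 + 1 = 10


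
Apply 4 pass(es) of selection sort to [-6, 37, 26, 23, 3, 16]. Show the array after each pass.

Pass 1: Select minimum -6 at index 0, swap -> [-6, 37, 26, 23, 3, 16]
Pass 2: Select minimum 3 at index 4, swap -> [-6, 3, 26, 23, 37, 16]
Pass 3: Select minimum 16 at index 5, swap -> [-6, 3, 16, 23, 37, 26]
Pass 4: Select minimum 23 at index 3, swap -> [-6, 3, 16, 23, 37, 26]


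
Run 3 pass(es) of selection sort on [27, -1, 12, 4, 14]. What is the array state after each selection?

Pass 1: Select minimum -1 at index 1, swap -> [-1, 27, 12, 4, 14]
Pass 2: Select minimum 4 at index 3, swap -> [-1, 4, 12, 27, 14]
Pass 3: Select minimum 12 at index 2, swap -> [-1, 4, 12, 27, 14]


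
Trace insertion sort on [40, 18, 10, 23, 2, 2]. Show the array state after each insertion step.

First element 40 is already 'sorted'
Insert 18: shifted 1 elements -> [18, 40, 10, 23, 2, 2]
Insert 10: shifted 2 elements -> [10, 18, 40, 23, 2, 2]
Insert 23: shifted 1 elements -> [10, 18, 23, 40, 2, 2]
Insert 2: shifted 4 elements -> [2, 10, 18, 23, 40, 2]
Insert 2: shifted 4 elements -> [2, 2, 10, 18, 23, 40]


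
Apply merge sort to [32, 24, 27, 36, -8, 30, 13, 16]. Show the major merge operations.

Divide and conquer:
  Merge [32] + [24] -> [24, 32]
  Merge [27] + [36] -> [27, 36]
  Merge [24, 32] + [27, 36] -> [24, 27, 32, 36]
  Merge [-8] + [30] -> [-8, 30]
  Merge [13] + [16] -> [13, 16]
  Merge [-8, 30] + [13, 16] -> [-8, 13, 16, 30]
  Merge [24, 27, 32, 36] + [-8, 13, 16, 30] -> [-8, 13, 16, 24, 27, 30, 32, 36]


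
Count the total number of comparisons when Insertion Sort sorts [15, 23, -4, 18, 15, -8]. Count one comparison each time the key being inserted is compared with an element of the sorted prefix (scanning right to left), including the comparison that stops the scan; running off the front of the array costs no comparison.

Insert 23: 15 <= 23 (stop) = 1 comparison(s) -> [15, 23, -4, 18, 15, -8]
Insert -4: 23 > -4 (shift), 15 > -4 (shift), reached front = 2 comparison(s) -> [-4, 15, 23, 18, 15, -8]
Insert 18: 23 > 18 (shift), 15 <= 18 (stop) = 2 comparison(s) -> [-4, 15, 18, 23, 15, -8]
Insert 15: 23 > 15 (shift), 18 > 15 (shift), 15 <= 15 (stop) = 3 comparison(s) -> [-4, 15, 15, 18, 23, -8]
Insert -8: 23 > -8 (shift), 18 > -8 (shift), 15 > -8 (shift), 15 > -8 (shift), -4 > -8 (shift), reached front = 5 comparison(s) -> [-8, -4, 15, 15, 18, 23]
Total comparisons: 1 + 2 + 2 + 3 + 5 = 13


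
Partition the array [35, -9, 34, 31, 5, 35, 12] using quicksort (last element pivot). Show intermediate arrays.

Partition 1: pivot=12 at index 2 -> [-9, 5, 12, 31, 35, 35, 34]
Partition 2: pivot=5 at index 1 -> [-9, 5, 12, 31, 35, 35, 34]
Partition 3: pivot=34 at index 4 -> [-9, 5, 12, 31, 34, 35, 35]
Partition 4: pivot=35 at index 6 -> [-9, 5, 12, 31, 34, 35, 35]


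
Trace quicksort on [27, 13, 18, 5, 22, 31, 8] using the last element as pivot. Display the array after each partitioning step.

Partition 1: pivot=8 at index 1 -> [5, 8, 18, 27, 22, 31, 13]
Partition 2: pivot=13 at index 2 -> [5, 8, 13, 27, 22, 31, 18]
Partition 3: pivot=18 at index 3 -> [5, 8, 13, 18, 22, 31, 27]
Partition 4: pivot=27 at index 5 -> [5, 8, 13, 18, 22, 27, 31]


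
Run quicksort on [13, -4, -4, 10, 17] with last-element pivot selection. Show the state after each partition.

Partition 1: pivot=17 at index 4 -> [13, -4, -4, 10, 17]
Partition 2: pivot=10 at index 2 -> [-4, -4, 10, 13, 17]
Partition 3: pivot=-4 at index 1 -> [-4, -4, 10, 13, 17]


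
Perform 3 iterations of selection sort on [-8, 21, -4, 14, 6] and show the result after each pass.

Pass 1: Select minimum -8 at index 0, swap -> [-8, 21, -4, 14, 6]
Pass 2: Select minimum -4 at index 2, swap -> [-8, -4, 21, 14, 6]
Pass 3: Select minimum 6 at index 4, swap -> [-8, -4, 6, 14, 21]


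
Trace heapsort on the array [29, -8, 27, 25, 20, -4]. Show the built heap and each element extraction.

Build heap: [29, 25, 27, -8, 20, -4]
Extract 29: [27, 25, -4, -8, 20, 29]
Extract 27: [25, 20, -4, -8, 27, 29]
Extract 25: [20, -8, -4, 25, 27, 29]
Extract 20: [-4, -8, 20, 25, 27, 29]
Extract -4: [-8, -4, 20, 25, 27, 29]


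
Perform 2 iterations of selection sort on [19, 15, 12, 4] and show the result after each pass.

Pass 1: Select minimum 4 at index 3, swap -> [4, 15, 12, 19]
Pass 2: Select minimum 12 at index 2, swap -> [4, 12, 15, 19]


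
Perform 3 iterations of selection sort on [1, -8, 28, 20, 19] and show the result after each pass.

Pass 1: Select minimum -8 at index 1, swap -> [-8, 1, 28, 20, 19]
Pass 2: Select minimum 1 at index 1, swap -> [-8, 1, 28, 20, 19]
Pass 3: Select minimum 19 at index 4, swap -> [-8, 1, 19, 20, 28]


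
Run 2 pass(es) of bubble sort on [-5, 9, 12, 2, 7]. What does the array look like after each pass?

After pass 1: [-5, 9, 2, 7, 12] (2 swaps)
After pass 2: [-5, 2, 7, 9, 12] (2 swaps)
Total swaps: 4


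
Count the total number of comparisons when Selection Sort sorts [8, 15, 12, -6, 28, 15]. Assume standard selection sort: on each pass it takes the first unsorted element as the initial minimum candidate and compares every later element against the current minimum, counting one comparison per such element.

Pass 1: scan indices 1..5 for the minimum = 5 comparison(s); min is -6, place at index 0 -> [-6, 15, 12, 8, 28, 15]
Pass 2: scan indices 2..5 for the minimum = 4 comparison(s); min is 8, place at index 1 -> [-6, 8, 12, 15, 28, 15]
Pass 3: scan indices 3..5 for the minimum = 3 comparison(s); min is 12, place at index 2 -> [-6, 8, 12, 15, 28, 15]
Pass 4: scan indices 4..5 for the minimum = 2 comparison(s); min is 15, place at index 3 -> [-6, 8, 12, 15, 28, 15]
Pass 5: scan indices 5..5 for the minimum = 1 comparison(s); min is 15, place at index 4 -> [-6, 8, 12, 15, 15, 28]
Selection sort always scans the whole unsorted suffix, so the count is (n-1) + (n-2) + ... + 1 = n(n-1)/2 = 6*5/2 = 15 regardless of the input order.
Total comparisons: 5 + 4 + 3 + 2 + 1 = 15


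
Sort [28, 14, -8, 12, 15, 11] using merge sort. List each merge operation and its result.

Divide and conquer:
  Merge [14] + [-8] -> [-8, 14]
  Merge [28] + [-8, 14] -> [-8, 14, 28]
  Merge [15] + [11] -> [11, 15]
  Merge [12] + [11, 15] -> [11, 12, 15]
  Merge [-8, 14, 28] + [11, 12, 15] -> [-8, 11, 12, 14, 15, 28]


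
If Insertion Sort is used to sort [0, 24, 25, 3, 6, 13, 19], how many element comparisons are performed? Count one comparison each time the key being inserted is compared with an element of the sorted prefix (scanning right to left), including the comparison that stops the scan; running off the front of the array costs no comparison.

Insert 24: 0 <= 24 (stop) = 1 comparison(s) -> [0, 24, 25, 3, 6, 13, 19]
Insert 25: 24 <= 25 (stop) = 1 comparison(s) -> [0, 24, 25, 3, 6, 13, 19]
Insert 3: 25 > 3 (shift), 24 > 3 (shift), 0 <= 3 (stop) = 3 comparison(s) -> [0, 3, 24, 25, 6, 13, 19]
Insert 6: 25 > 6 (shift), 24 > 6 (shift), 3 <= 6 (stop) = 3 comparison(s) -> [0, 3, 6, 24, 25, 13, 19]
Insert 13: 25 > 13 (shift), 24 > 13 (shift), 6 <= 13 (stop) = 3 comparison(s) -> [0, 3, 6, 13, 24, 25, 19]
Insert 19: 25 > 19 (shift), 24 > 19 (shift), 13 <= 19 (stop) = 3 comparison(s) -> [0, 3, 6, 13, 19, 24, 25]
Total comparisons: 1 + 1 + 3 + 3 + 3 + 3 = 14


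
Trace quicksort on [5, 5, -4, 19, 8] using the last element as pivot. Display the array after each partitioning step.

Partition 1: pivot=8 at index 3 -> [5, 5, -4, 8, 19]
Partition 2: pivot=-4 at index 0 -> [-4, 5, 5, 8, 19]
Partition 3: pivot=5 at index 2 -> [-4, 5, 5, 8, 19]


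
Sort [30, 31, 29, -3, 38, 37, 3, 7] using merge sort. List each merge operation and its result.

Divide and conquer:
  Merge [30] + [31] -> [30, 31]
  Merge [29] + [-3] -> [-3, 29]
  Merge [30, 31] + [-3, 29] -> [-3, 29, 30, 31]
  Merge [38] + [37] -> [37, 38]
  Merge [3] + [7] -> [3, 7]
  Merge [37, 38] + [3, 7] -> [3, 7, 37, 38]
  Merge [-3, 29, 30, 31] + [3, 7, 37, 38] -> [-3, 3, 7, 29, 30, 31, 37, 38]


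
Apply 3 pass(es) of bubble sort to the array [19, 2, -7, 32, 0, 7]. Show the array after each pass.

After pass 1: [2, -7, 19, 0, 7, 32] (4 swaps)
After pass 2: [-7, 2, 0, 7, 19, 32] (3 swaps)
After pass 3: [-7, 0, 2, 7, 19, 32] (1 swaps)
Total swaps: 8


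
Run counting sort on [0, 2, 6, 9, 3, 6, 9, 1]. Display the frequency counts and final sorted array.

Count array: [1, 1, 1, 1, 0, 0, 2, 0, 0, 2]
(count[i] = number of elements equal to i)
Cumulative count: [1, 2, 3, 4, 4, 4, 6, 6, 6, 8]
Sorted: [0, 1, 2, 3, 6, 6, 9, 9]


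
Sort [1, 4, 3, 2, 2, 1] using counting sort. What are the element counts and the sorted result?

Count array: [0, 2, 2, 1, 1]
(count[i] = number of elements equal to i)
Cumulative count: [0, 2, 4, 5, 6]
Sorted: [1, 1, 2, 2, 3, 4]


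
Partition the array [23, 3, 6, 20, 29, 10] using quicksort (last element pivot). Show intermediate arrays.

Partition 1: pivot=10 at index 2 -> [3, 6, 10, 20, 29, 23]
Partition 2: pivot=6 at index 1 -> [3, 6, 10, 20, 29, 23]
Partition 3: pivot=23 at index 4 -> [3, 6, 10, 20, 23, 29]


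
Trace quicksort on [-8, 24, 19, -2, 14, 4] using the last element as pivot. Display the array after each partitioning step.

Partition 1: pivot=4 at index 2 -> [-8, -2, 4, 24, 14, 19]
Partition 2: pivot=-2 at index 1 -> [-8, -2, 4, 24, 14, 19]
Partition 3: pivot=19 at index 4 -> [-8, -2, 4, 14, 19, 24]


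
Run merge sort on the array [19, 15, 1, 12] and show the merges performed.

Divide and conquer:
  Merge [19] + [15] -> [15, 19]
  Merge [1] + [12] -> [1, 12]
  Merge [15, 19] + [1, 12] -> [1, 12, 15, 19]


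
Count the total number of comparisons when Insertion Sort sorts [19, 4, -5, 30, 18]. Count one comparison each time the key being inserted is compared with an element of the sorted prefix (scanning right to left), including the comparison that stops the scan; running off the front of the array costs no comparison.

Insert 4: 19 > 4 (shift), reached front = 1 comparison(s) -> [4, 19, -5, 30, 18]
Insert -5: 19 > -5 (shift), 4 > -5 (shift), reached front = 2 comparison(s) -> [-5, 4, 19, 30, 18]
Insert 30: 19 <= 30 (stop) = 1 comparison(s) -> [-5, 4, 19, 30, 18]
Insert 18: 30 > 18 (shift), 19 > 18 (shift), 4 <= 18 (stop) = 3 comparison(s) -> [-5, 4, 18, 19, 30]
Total comparisons: 1 + 2 + 1 + 3 = 7


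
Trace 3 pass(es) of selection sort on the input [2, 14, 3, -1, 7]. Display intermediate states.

Pass 1: Select minimum -1 at index 3, swap -> [-1, 14, 3, 2, 7]
Pass 2: Select minimum 2 at index 3, swap -> [-1, 2, 3, 14, 7]
Pass 3: Select minimum 3 at index 2, swap -> [-1, 2, 3, 14, 7]


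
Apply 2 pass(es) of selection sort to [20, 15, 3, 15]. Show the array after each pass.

Pass 1: Select minimum 3 at index 2, swap -> [3, 15, 20, 15]
Pass 2: Select minimum 15 at index 1, swap -> [3, 15, 20, 15]


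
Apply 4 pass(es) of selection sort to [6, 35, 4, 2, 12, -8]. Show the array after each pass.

Pass 1: Select minimum -8 at index 5, swap -> [-8, 35, 4, 2, 12, 6]
Pass 2: Select minimum 2 at index 3, swap -> [-8, 2, 4, 35, 12, 6]
Pass 3: Select minimum 4 at index 2, swap -> [-8, 2, 4, 35, 12, 6]
Pass 4: Select minimum 6 at index 5, swap -> [-8, 2, 4, 6, 12, 35]


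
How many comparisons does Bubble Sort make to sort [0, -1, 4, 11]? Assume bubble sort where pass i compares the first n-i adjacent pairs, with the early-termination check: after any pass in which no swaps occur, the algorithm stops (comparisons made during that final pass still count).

Pass 1: compare adjacent pairs (0,1)..(2,3) = 3 comparison(s), 1 swap(s) -> [-1, 0, 4, 11]
Pass 2: compare adjacent pairs (0,1)..(1,2) = 2 comparison(s), 0 swap(s) -> [-1, 0, 4, 11]
No swaps in this pass, so bubble sort stops here.
Total comparisons: 3 + 2 = 5


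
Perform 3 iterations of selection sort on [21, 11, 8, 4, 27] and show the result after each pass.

Pass 1: Select minimum 4 at index 3, swap -> [4, 11, 8, 21, 27]
Pass 2: Select minimum 8 at index 2, swap -> [4, 8, 11, 21, 27]
Pass 3: Select minimum 11 at index 2, swap -> [4, 8, 11, 21, 27]


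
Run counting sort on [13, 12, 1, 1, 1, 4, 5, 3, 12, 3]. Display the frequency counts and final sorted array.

Count array: [0, 3, 0, 2, 1, 1, 0, 0, 0, 0, 0, 0, 2, 1]
(count[i] = number of elements equal to i)
Cumulative count: [0, 3, 3, 5, 6, 7, 7, 7, 7, 7, 7, 7, 9, 10]
Sorted: [1, 1, 1, 3, 3, 4, 5, 12, 12, 13]


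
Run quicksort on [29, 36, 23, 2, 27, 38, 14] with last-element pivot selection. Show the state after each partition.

Partition 1: pivot=14 at index 1 -> [2, 14, 23, 29, 27, 38, 36]
Partition 2: pivot=36 at index 5 -> [2, 14, 23, 29, 27, 36, 38]
Partition 3: pivot=27 at index 3 -> [2, 14, 23, 27, 29, 36, 38]


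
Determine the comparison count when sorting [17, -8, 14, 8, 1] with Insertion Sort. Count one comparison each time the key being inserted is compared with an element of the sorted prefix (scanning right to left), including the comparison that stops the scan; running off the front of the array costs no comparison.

Insert -8: 17 > -8 (shift), reached front = 1 comparison(s) -> [-8, 17, 14, 8, 1]
Insert 14: 17 > 14 (shift), -8 <= 14 (stop) = 2 comparison(s) -> [-8, 14, 17, 8, 1]
Insert 8: 17 > 8 (shift), 14 > 8 (shift), -8 <= 8 (stop) = 3 comparison(s) -> [-8, 8, 14, 17, 1]
Insert 1: 17 > 1 (shift), 14 > 1 (shift), 8 > 1 (shift), -8 <= 1 (stop) = 4 comparison(s) -> [-8, 1, 8, 14, 17]
Total comparisons: 1 + 2 + 3 + 4 = 10


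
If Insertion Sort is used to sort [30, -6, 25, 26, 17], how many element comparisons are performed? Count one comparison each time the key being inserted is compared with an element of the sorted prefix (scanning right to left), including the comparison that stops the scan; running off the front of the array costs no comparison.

Insert -6: 30 > -6 (shift), reached front = 1 comparison(s) -> [-6, 30, 25, 26, 17]
Insert 25: 30 > 25 (shift), -6 <= 25 (stop) = 2 comparison(s) -> [-6, 25, 30, 26, 17]
Insert 26: 30 > 26 (shift), 25 <= 26 (stop) = 2 comparison(s) -> [-6, 25, 26, 30, 17]
Insert 17: 30 > 17 (shift), 26 > 17 (shift), 25 > 17 (shift), -6 <= 17 (stop) = 4 comparison(s) -> [-6, 17, 25, 26, 30]
Total comparisons: 1 + 2 + 2 + 4 = 9


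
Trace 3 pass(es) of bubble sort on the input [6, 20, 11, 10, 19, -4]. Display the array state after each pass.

After pass 1: [6, 11, 10, 19, -4, 20] (4 swaps)
After pass 2: [6, 10, 11, -4, 19, 20] (2 swaps)
After pass 3: [6, 10, -4, 11, 19, 20] (1 swaps)
Total swaps: 7


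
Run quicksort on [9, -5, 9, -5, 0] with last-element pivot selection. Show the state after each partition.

Partition 1: pivot=0 at index 2 -> [-5, -5, 0, 9, 9]
Partition 2: pivot=-5 at index 1 -> [-5, -5, 0, 9, 9]
Partition 3: pivot=9 at index 4 -> [-5, -5, 0, 9, 9]


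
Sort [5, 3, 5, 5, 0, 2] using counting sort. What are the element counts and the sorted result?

Count array: [1, 0, 1, 1, 0, 3]
(count[i] = number of elements equal to i)
Cumulative count: [1, 1, 2, 3, 3, 6]
Sorted: [0, 2, 3, 5, 5, 5]


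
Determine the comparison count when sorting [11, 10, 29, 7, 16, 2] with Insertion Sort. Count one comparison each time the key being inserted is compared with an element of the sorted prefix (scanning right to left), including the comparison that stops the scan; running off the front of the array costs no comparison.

Insert 10: 11 > 10 (shift), reached front = 1 comparison(s) -> [10, 11, 29, 7, 16, 2]
Insert 29: 11 <= 29 (stop) = 1 comparison(s) -> [10, 11, 29, 7, 16, 2]
Insert 7: 29 > 7 (shift), 11 > 7 (shift), 10 > 7 (shift), reached front = 3 comparison(s) -> [7, 10, 11, 29, 16, 2]
Insert 16: 29 > 16 (shift), 11 <= 16 (stop) = 2 comparison(s) -> [7, 10, 11, 16, 29, 2]
Insert 2: 29 > 2 (shift), 16 > 2 (shift), 11 > 2 (shift), 10 > 2 (shift), 7 > 2 (shift), reached front = 5 comparison(s) -> [2, 7, 10, 11, 16, 29]
Total comparisons: 1 + 1 + 3 + 2 + 5 = 12


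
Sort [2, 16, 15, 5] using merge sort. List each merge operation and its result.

Divide and conquer:
  Merge [2] + [16] -> [2, 16]
  Merge [15] + [5] -> [5, 15]
  Merge [2, 16] + [5, 15] -> [2, 5, 15, 16]


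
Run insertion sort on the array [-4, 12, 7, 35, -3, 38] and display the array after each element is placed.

First element -4 is already 'sorted'
Insert 12: shifted 0 elements -> [-4, 12, 7, 35, -3, 38]
Insert 7: shifted 1 elements -> [-4, 7, 12, 35, -3, 38]
Insert 35: shifted 0 elements -> [-4, 7, 12, 35, -3, 38]
Insert -3: shifted 3 elements -> [-4, -3, 7, 12, 35, 38]
Insert 38: shifted 0 elements -> [-4, -3, 7, 12, 35, 38]


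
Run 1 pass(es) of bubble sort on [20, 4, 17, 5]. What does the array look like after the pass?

After pass 1: [4, 17, 5, 20] (3 swaps)
Total swaps: 3


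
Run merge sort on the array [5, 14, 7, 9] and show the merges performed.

Divide and conquer:
  Merge [5] + [14] -> [5, 14]
  Merge [7] + [9] -> [7, 9]
  Merge [5, 14] + [7, 9] -> [5, 7, 9, 14]


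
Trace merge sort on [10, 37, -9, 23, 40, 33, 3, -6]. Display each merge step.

Divide and conquer:
  Merge [10] + [37] -> [10, 37]
  Merge [-9] + [23] -> [-9, 23]
  Merge [10, 37] + [-9, 23] -> [-9, 10, 23, 37]
  Merge [40] + [33] -> [33, 40]
  Merge [3] + [-6] -> [-6, 3]
  Merge [33, 40] + [-6, 3] -> [-6, 3, 33, 40]
  Merge [-9, 10, 23, 37] + [-6, 3, 33, 40] -> [-9, -6, 3, 10, 23, 33, 37, 40]


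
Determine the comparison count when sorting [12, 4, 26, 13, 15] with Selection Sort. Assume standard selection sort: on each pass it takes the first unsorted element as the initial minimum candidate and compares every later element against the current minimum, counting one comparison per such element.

Pass 1: scan indices 1..4 for the minimum = 4 comparison(s); min is 4, place at index 0 -> [4, 12, 26, 13, 15]
Pass 2: scan indices 2..4 for the minimum = 3 comparison(s); min is 12, place at index 1 -> [4, 12, 26, 13, 15]
Pass 3: scan indices 3..4 for the minimum = 2 comparison(s); min is 13, place at index 2 -> [4, 12, 13, 26, 15]
Pass 4: scan indices 4..4 for the minimum = 1 comparison(s); min is 15, place at index 3 -> [4, 12, 13, 15, 26]
Selection sort always scans the whole unsorted suffix, so the count is (n-1) + (n-2) + ... + 1 = n(n-1)/2 = 5*4/2 = 10 regardless of the input order.
Total comparisons: 4 + 3 + 2 + 1 = 10


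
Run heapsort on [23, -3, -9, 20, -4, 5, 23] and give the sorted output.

Build heap: [23, 20, 23, -3, -4, 5, -9]
Extract 23: [23, 20, 5, -3, -4, -9, 23]
Extract 23: [20, -3, 5, -9, -4, 23, 23]
Extract 20: [5, -3, -4, -9, 20, 23, 23]
Extract 5: [-3, -9, -4, 5, 20, 23, 23]
Extract -3: [-4, -9, -3, 5, 20, 23, 23]
Extract -4: [-9, -4, -3, 5, 20, 23, 23]


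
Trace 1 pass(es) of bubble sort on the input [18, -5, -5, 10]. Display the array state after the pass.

After pass 1: [-5, -5, 10, 18] (3 swaps)
Total swaps: 3


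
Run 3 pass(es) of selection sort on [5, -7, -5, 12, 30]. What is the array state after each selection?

Pass 1: Select minimum -7 at index 1, swap -> [-7, 5, -5, 12, 30]
Pass 2: Select minimum -5 at index 2, swap -> [-7, -5, 5, 12, 30]
Pass 3: Select minimum 5 at index 2, swap -> [-7, -5, 5, 12, 30]


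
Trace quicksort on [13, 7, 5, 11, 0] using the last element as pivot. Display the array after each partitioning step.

Partition 1: pivot=0 at index 0 -> [0, 7, 5, 11, 13]
Partition 2: pivot=13 at index 4 -> [0, 7, 5, 11, 13]
Partition 3: pivot=11 at index 3 -> [0, 7, 5, 11, 13]
Partition 4: pivot=5 at index 1 -> [0, 5, 7, 11, 13]


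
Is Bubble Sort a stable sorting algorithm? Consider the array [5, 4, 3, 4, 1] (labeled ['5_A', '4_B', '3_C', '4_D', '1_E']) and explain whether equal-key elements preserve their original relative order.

Trace Bubble Sort on the labeled array (the key is the number; the letter only tracks identity):
  After pass 1: [4_B, 3_C, 4_D, 1_E, 5_A]
  After pass 2: [3_C, 4_B, 1_E, 4_D, 5_A]
  After pass 3: [3_C, 1_E, 4_B, 4_D, 5_A]
  After pass 4: [1_E, 3_C, 4_B, 4_D, 5_A]
Final order: [1_E, 3_C, 4_B, 4_D, 5_A]
Equal keys:
  value 4: originally 4_B, 4_D; after sorting 4_B, 4_D -> order preserved
All equal keys kept their original relative order. Bubble Sort is stable: it only swaps adjacent elements when the left one is strictly greater, so equal keys never move past each other.
Answer: Stable


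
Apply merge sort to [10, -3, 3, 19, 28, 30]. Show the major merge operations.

Divide and conquer:
  Merge [-3] + [3] -> [-3, 3]
  Merge [10] + [-3, 3] -> [-3, 3, 10]
  Merge [28] + [30] -> [28, 30]
  Merge [19] + [28, 30] -> [19, 28, 30]
  Merge [-3, 3, 10] + [19, 28, 30] -> [-3, 3, 10, 19, 28, 30]


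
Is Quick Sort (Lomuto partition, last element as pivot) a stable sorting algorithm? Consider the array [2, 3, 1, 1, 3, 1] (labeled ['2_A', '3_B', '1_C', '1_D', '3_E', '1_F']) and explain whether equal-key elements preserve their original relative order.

Trace Quick Sort on the labeled array (the key is the number; the letter only tracks identity):
  Partition indices 0..5 around pivot 1_F -> [1_C, 1_D, 1_F, 3_B, 3_E, 2_A]
  Partition indices 0..1 around pivot 1_D -> [1_C, 1_D, 1_F, 3_B, 3_E, 2_A]
  Partition indices 3..5 around pivot 2_A -> [1_C, 1_D, 1_F, 2_A, 3_E, 3_B]
  Partition indices 4..5 around pivot 3_B -> [1_C, 1_D, 1_F, 2_A, 3_E, 3_B]
Final order: [1_C, 1_D, 1_F, 2_A, 3_E, 3_B]
Equal keys:
  value 1: originally 1_C, 1_D, 1_F; after sorting 1_C, 1_D, 1_F -> order preserved
  value 3: originally 3_B, 3_E; after sorting 3_E, 3_B -> order changed
Equal keys were reordered, so Quick Sort is not stable: partition swaps elements across long distances and can reorder equal keys. (One such input is enough; an unstable sort may happen to preserve order on other inputs, but it gives no guarantee.)
Answer: Not stable


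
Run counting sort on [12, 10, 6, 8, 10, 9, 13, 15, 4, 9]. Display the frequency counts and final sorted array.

Count array: [0, 0, 0, 0, 1, 0, 1, 0, 1, 2, 2, 0, 1, 1, 0, 1]
(count[i] = number of elements equal to i)
Cumulative count: [0, 0, 0, 0, 1, 1, 2, 2, 3, 5, 7, 7, 8, 9, 9, 10]
Sorted: [4, 6, 8, 9, 9, 10, 10, 12, 13, 15]


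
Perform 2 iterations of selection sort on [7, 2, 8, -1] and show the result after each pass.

Pass 1: Select minimum -1 at index 3, swap -> [-1, 2, 8, 7]
Pass 2: Select minimum 2 at index 1, swap -> [-1, 2, 8, 7]


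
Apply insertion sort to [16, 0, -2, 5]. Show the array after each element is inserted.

First element 16 is already 'sorted'
Insert 0: shifted 1 elements -> [0, 16, -2, 5]
Insert -2: shifted 2 elements -> [-2, 0, 16, 5]
Insert 5: shifted 1 elements -> [-2, 0, 5, 16]


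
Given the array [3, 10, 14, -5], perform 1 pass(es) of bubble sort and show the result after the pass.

After pass 1: [3, 10, -5, 14] (1 swaps)
Total swaps: 1


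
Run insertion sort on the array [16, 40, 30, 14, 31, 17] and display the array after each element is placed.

First element 16 is already 'sorted'
Insert 40: shifted 0 elements -> [16, 40, 30, 14, 31, 17]
Insert 30: shifted 1 elements -> [16, 30, 40, 14, 31, 17]
Insert 14: shifted 3 elements -> [14, 16, 30, 40, 31, 17]
Insert 31: shifted 1 elements -> [14, 16, 30, 31, 40, 17]
Insert 17: shifted 3 elements -> [14, 16, 17, 30, 31, 40]


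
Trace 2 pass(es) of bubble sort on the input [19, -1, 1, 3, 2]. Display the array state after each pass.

After pass 1: [-1, 1, 3, 2, 19] (4 swaps)
After pass 2: [-1, 1, 2, 3, 19] (1 swaps)
Total swaps: 5


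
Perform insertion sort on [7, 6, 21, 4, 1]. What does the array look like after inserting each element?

First element 7 is already 'sorted'
Insert 6: shifted 1 elements -> [6, 7, 21, 4, 1]
Insert 21: shifted 0 elements -> [6, 7, 21, 4, 1]
Insert 4: shifted 3 elements -> [4, 6, 7, 21, 1]
Insert 1: shifted 4 elements -> [1, 4, 6, 7, 21]


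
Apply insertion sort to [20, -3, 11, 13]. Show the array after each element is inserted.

First element 20 is already 'sorted'
Insert -3: shifted 1 elements -> [-3, 20, 11, 13]
Insert 11: shifted 1 elements -> [-3, 11, 20, 13]
Insert 13: shifted 1 elements -> [-3, 11, 13, 20]


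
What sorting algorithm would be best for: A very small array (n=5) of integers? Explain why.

Best choice: Insertion sort
Reason: For tiny inputs the O(n^2) overhead is negligible and insertion sort has minimal constant factors


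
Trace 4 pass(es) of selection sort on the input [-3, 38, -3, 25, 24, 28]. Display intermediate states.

Pass 1: Select minimum -3 at index 0, swap -> [-3, 38, -3, 25, 24, 28]
Pass 2: Select minimum -3 at index 2, swap -> [-3, -3, 38, 25, 24, 28]
Pass 3: Select minimum 24 at index 4, swap -> [-3, -3, 24, 25, 38, 28]
Pass 4: Select minimum 25 at index 3, swap -> [-3, -3, 24, 25, 38, 28]


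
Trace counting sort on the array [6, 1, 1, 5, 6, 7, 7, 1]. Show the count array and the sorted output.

Count array: [0, 3, 0, 0, 0, 1, 2, 2]
(count[i] = number of elements equal to i)
Cumulative count: [0, 3, 3, 3, 3, 4, 6, 8]
Sorted: [1, 1, 1, 5, 6, 6, 7, 7]


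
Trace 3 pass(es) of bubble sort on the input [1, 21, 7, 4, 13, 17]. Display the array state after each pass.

After pass 1: [1, 7, 4, 13, 17, 21] (4 swaps)
After pass 2: [1, 4, 7, 13, 17, 21] (1 swaps)
After pass 3: [1, 4, 7, 13, 17, 21] (0 swaps)
Total swaps: 5


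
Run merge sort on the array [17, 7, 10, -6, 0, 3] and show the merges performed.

Divide and conquer:
  Merge [7] + [10] -> [7, 10]
  Merge [17] + [7, 10] -> [7, 10, 17]
  Merge [0] + [3] -> [0, 3]
  Merge [-6] + [0, 3] -> [-6, 0, 3]
  Merge [7, 10, 17] + [-6, 0, 3] -> [-6, 0, 3, 7, 10, 17]


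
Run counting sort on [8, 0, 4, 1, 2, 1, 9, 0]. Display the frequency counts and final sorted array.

Count array: [2, 2, 1, 0, 1, 0, 0, 0, 1, 1]
(count[i] = number of elements equal to i)
Cumulative count: [2, 4, 5, 5, 6, 6, 6, 6, 7, 8]
Sorted: [0, 0, 1, 1, 2, 4, 8, 9]


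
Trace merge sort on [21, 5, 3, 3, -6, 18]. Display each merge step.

Divide and conquer:
  Merge [5] + [3] -> [3, 5]
  Merge [21] + [3, 5] -> [3, 5, 21]
  Merge [-6] + [18] -> [-6, 18]
  Merge [3] + [-6, 18] -> [-6, 3, 18]
  Merge [3, 5, 21] + [-6, 3, 18] -> [-6, 3, 3, 5, 18, 21]


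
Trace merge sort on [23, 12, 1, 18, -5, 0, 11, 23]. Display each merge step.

Divide and conquer:
  Merge [23] + [12] -> [12, 23]
  Merge [1] + [18] -> [1, 18]
  Merge [12, 23] + [1, 18] -> [1, 12, 18, 23]
  Merge [-5] + [0] -> [-5, 0]
  Merge [11] + [23] -> [11, 23]
  Merge [-5, 0] + [11, 23] -> [-5, 0, 11, 23]
  Merge [1, 12, 18, 23] + [-5, 0, 11, 23] -> [-5, 0, 1, 11, 12, 18, 23, 23]


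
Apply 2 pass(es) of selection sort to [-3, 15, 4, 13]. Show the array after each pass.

Pass 1: Select minimum -3 at index 0, swap -> [-3, 15, 4, 13]
Pass 2: Select minimum 4 at index 2, swap -> [-3, 4, 15, 13]


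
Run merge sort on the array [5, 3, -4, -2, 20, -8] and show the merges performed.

Divide and conquer:
  Merge [3] + [-4] -> [-4, 3]
  Merge [5] + [-4, 3] -> [-4, 3, 5]
  Merge [20] + [-8] -> [-8, 20]
  Merge [-2] + [-8, 20] -> [-8, -2, 20]
  Merge [-4, 3, 5] + [-8, -2, 20] -> [-8, -4, -2, 3, 5, 20]


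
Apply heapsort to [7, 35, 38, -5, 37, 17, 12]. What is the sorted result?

Build heap: [38, 37, 17, -5, 35, 7, 12]
Extract 38: [37, 35, 17, -5, 12, 7, 38]
Extract 37: [35, 12, 17, -5, 7, 37, 38]
Extract 35: [17, 12, 7, -5, 35, 37, 38]
Extract 17: [12, -5, 7, 17, 35, 37, 38]
Extract 12: [7, -5, 12, 17, 35, 37, 38]
Extract 7: [-5, 7, 12, 17, 35, 37, 38]


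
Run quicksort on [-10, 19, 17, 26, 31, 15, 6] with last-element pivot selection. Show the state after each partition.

Partition 1: pivot=6 at index 1 -> [-10, 6, 17, 26, 31, 15, 19]
Partition 2: pivot=19 at index 4 -> [-10, 6, 17, 15, 19, 26, 31]
Partition 3: pivot=15 at index 2 -> [-10, 6, 15, 17, 19, 26, 31]
Partition 4: pivot=31 at index 6 -> [-10, 6, 15, 17, 19, 26, 31]


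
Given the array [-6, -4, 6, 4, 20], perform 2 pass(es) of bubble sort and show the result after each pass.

After pass 1: [-6, -4, 4, 6, 20] (1 swaps)
After pass 2: [-6, -4, 4, 6, 20] (0 swaps)
Total swaps: 1


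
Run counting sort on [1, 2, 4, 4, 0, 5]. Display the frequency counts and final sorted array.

Count array: [1, 1, 1, 0, 2, 1]
(count[i] = number of elements equal to i)
Cumulative count: [1, 2, 3, 3, 5, 6]
Sorted: [0, 1, 2, 4, 4, 5]


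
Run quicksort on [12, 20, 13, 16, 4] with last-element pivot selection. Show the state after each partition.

Partition 1: pivot=4 at index 0 -> [4, 20, 13, 16, 12]
Partition 2: pivot=12 at index 1 -> [4, 12, 13, 16, 20]
Partition 3: pivot=20 at index 4 -> [4, 12, 13, 16, 20]
Partition 4: pivot=16 at index 3 -> [4, 12, 13, 16, 20]


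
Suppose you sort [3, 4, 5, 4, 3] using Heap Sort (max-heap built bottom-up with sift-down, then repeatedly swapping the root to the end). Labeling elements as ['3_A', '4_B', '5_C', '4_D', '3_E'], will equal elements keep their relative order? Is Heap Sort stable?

Trace Heap Sort on the labeled array (the key is the number; the letter only tracks identity):
  Build max-heap: [5_C, 4_B, 3_A, 4_D, 3_E]
  Swap root 5_C to index 4, re-heapify first 4 -> [4_B, 4_D, 3_A, 3_E, 5_C]
  Swap root 4_B to index 3, re-heapify first 3 -> [4_D, 3_E, 3_A, 4_B, 5_C]
  Swap root 4_D to index 2, re-heapify first 2 -> [3_A, 3_E, 4_D, 4_B, 5_C]
  Swap root 3_A to index 1, re-heapify first 1 -> [3_E, 3_A, 4_D, 4_B, 5_C]
Final order: [3_E, 3_A, 4_D, 4_B, 5_C]
Equal keys:
  value 3: originally 3_A, 3_E; after sorting 3_E, 3_A -> order changed
  value 4: originally 4_B, 4_D; after sorting 4_D, 4_B -> order changed
Equal keys were reordered, so Heap Sort is not stable: heap construction and root-to-end swaps move elements without regard to the original order of equal keys. (One such input is enough; an unstable sort may happen to preserve order on other inputs, but it gives no guarantee.)
Answer: Not stable


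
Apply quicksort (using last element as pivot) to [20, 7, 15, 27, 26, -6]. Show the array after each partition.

Partition 1: pivot=-6 at index 0 -> [-6, 7, 15, 27, 26, 20]
Partition 2: pivot=20 at index 3 -> [-6, 7, 15, 20, 26, 27]
Partition 3: pivot=15 at index 2 -> [-6, 7, 15, 20, 26, 27]
Partition 4: pivot=27 at index 5 -> [-6, 7, 15, 20, 26, 27]


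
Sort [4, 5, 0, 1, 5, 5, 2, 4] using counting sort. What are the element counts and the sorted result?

Count array: [1, 1, 1, 0, 2, 3]
(count[i] = number of elements equal to i)
Cumulative count: [1, 2, 3, 3, 5, 8]
Sorted: [0, 1, 2, 4, 4, 5, 5, 5]


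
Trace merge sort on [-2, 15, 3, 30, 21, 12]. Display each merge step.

Divide and conquer:
  Merge [15] + [3] -> [3, 15]
  Merge [-2] + [3, 15] -> [-2, 3, 15]
  Merge [21] + [12] -> [12, 21]
  Merge [30] + [12, 21] -> [12, 21, 30]
  Merge [-2, 3, 15] + [12, 21, 30] -> [-2, 3, 12, 15, 21, 30]


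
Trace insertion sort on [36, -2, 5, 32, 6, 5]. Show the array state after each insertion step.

First element 36 is already 'sorted'
Insert -2: shifted 1 elements -> [-2, 36, 5, 32, 6, 5]
Insert 5: shifted 1 elements -> [-2, 5, 36, 32, 6, 5]
Insert 32: shifted 1 elements -> [-2, 5, 32, 36, 6, 5]
Insert 6: shifted 2 elements -> [-2, 5, 6, 32, 36, 5]
Insert 5: shifted 3 elements -> [-2, 5, 5, 6, 32, 36]


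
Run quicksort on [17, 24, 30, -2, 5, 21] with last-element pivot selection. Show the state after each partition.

Partition 1: pivot=21 at index 3 -> [17, -2, 5, 21, 30, 24]
Partition 2: pivot=5 at index 1 -> [-2, 5, 17, 21, 30, 24]
Partition 3: pivot=24 at index 4 -> [-2, 5, 17, 21, 24, 30]


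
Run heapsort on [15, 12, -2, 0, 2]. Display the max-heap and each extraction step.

Build heap: [15, 12, -2, 0, 2]
Extract 15: [12, 2, -2, 0, 15]
Extract 12: [2, 0, -2, 12, 15]
Extract 2: [0, -2, 2, 12, 15]
Extract 0: [-2, 0, 2, 12, 15]


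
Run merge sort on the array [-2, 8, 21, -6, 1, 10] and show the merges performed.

Divide and conquer:
  Merge [8] + [21] -> [8, 21]
  Merge [-2] + [8, 21] -> [-2, 8, 21]
  Merge [1] + [10] -> [1, 10]
  Merge [-6] + [1, 10] -> [-6, 1, 10]
  Merge [-2, 8, 21] + [-6, 1, 10] -> [-6, -2, 1, 8, 10, 21]


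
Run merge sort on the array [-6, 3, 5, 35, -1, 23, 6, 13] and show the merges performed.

Divide and conquer:
  Merge [-6] + [3] -> [-6, 3]
  Merge [5] + [35] -> [5, 35]
  Merge [-6, 3] + [5, 35] -> [-6, 3, 5, 35]
  Merge [-1] + [23] -> [-1, 23]
  Merge [6] + [13] -> [6, 13]
  Merge [-1, 23] + [6, 13] -> [-1, 6, 13, 23]
  Merge [-6, 3, 5, 35] + [-1, 6, 13, 23] -> [-6, -1, 3, 5, 6, 13, 23, 35]


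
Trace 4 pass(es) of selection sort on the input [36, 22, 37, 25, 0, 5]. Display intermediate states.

Pass 1: Select minimum 0 at index 4, swap -> [0, 22, 37, 25, 36, 5]
Pass 2: Select minimum 5 at index 5, swap -> [0, 5, 37, 25, 36, 22]
Pass 3: Select minimum 22 at index 5, swap -> [0, 5, 22, 25, 36, 37]
Pass 4: Select minimum 25 at index 3, swap -> [0, 5, 22, 25, 36, 37]


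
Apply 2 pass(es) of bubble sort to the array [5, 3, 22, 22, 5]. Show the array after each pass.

After pass 1: [3, 5, 22, 5, 22] (2 swaps)
After pass 2: [3, 5, 5, 22, 22] (1 swaps)
Total swaps: 3


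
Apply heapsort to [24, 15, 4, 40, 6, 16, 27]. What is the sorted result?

Build heap: [40, 24, 27, 15, 6, 16, 4]
Extract 40: [27, 24, 16, 15, 6, 4, 40]
Extract 27: [24, 15, 16, 4, 6, 27, 40]
Extract 24: [16, 15, 6, 4, 24, 27, 40]
Extract 16: [15, 4, 6, 16, 24, 27, 40]
Extract 15: [6, 4, 15, 16, 24, 27, 40]
Extract 6: [4, 6, 15, 16, 24, 27, 40]


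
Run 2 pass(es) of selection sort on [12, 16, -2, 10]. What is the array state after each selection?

Pass 1: Select minimum -2 at index 2, swap -> [-2, 16, 12, 10]
Pass 2: Select minimum 10 at index 3, swap -> [-2, 10, 12, 16]


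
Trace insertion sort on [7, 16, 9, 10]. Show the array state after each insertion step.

First element 7 is already 'sorted'
Insert 16: shifted 0 elements -> [7, 16, 9, 10]
Insert 9: shifted 1 elements -> [7, 9, 16, 10]
Insert 10: shifted 1 elements -> [7, 9, 10, 16]


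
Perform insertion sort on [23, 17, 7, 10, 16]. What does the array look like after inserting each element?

First element 23 is already 'sorted'
Insert 17: shifted 1 elements -> [17, 23, 7, 10, 16]
Insert 7: shifted 2 elements -> [7, 17, 23, 10, 16]
Insert 10: shifted 2 elements -> [7, 10, 17, 23, 16]
Insert 16: shifted 2 elements -> [7, 10, 16, 17, 23]


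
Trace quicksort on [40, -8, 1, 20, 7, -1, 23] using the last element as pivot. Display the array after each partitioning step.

Partition 1: pivot=23 at index 5 -> [-8, 1, 20, 7, -1, 23, 40]
Partition 2: pivot=-1 at index 1 -> [-8, -1, 20, 7, 1, 23, 40]
Partition 3: pivot=1 at index 2 -> [-8, -1, 1, 7, 20, 23, 40]
Partition 4: pivot=20 at index 4 -> [-8, -1, 1, 7, 20, 23, 40]


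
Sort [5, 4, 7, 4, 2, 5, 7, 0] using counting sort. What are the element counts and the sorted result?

Count array: [1, 0, 1, 0, 2, 2, 0, 2]
(count[i] = number of elements equal to i)
Cumulative count: [1, 1, 2, 2, 4, 6, 6, 8]
Sorted: [0, 2, 4, 4, 5, 5, 7, 7]


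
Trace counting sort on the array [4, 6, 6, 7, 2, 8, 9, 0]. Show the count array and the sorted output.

Count array: [1, 0, 1, 0, 1, 0, 2, 1, 1, 1]
(count[i] = number of elements equal to i)
Cumulative count: [1, 1, 2, 2, 3, 3, 5, 6, 7, 8]
Sorted: [0, 2, 4, 6, 6, 7, 8, 9]


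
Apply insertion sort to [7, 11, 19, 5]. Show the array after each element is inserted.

First element 7 is already 'sorted'
Insert 11: shifted 0 elements -> [7, 11, 19, 5]
Insert 19: shifted 0 elements -> [7, 11, 19, 5]
Insert 5: shifted 3 elements -> [5, 7, 11, 19]


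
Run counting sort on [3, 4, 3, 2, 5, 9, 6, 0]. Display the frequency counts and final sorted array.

Count array: [1, 0, 1, 2, 1, 1, 1, 0, 0, 1]
(count[i] = number of elements equal to i)
Cumulative count: [1, 1, 2, 4, 5, 6, 7, 7, 7, 8]
Sorted: [0, 2, 3, 3, 4, 5, 6, 9]


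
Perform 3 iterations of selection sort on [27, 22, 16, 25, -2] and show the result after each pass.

Pass 1: Select minimum -2 at index 4, swap -> [-2, 22, 16, 25, 27]
Pass 2: Select minimum 16 at index 2, swap -> [-2, 16, 22, 25, 27]
Pass 3: Select minimum 22 at index 2, swap -> [-2, 16, 22, 25, 27]


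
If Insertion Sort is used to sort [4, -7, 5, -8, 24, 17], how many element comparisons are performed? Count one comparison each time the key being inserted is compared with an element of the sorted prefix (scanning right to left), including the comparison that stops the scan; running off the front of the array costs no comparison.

Insert -7: 4 > -7 (shift), reached front = 1 comparison(s) -> [-7, 4, 5, -8, 24, 17]
Insert 5: 4 <= 5 (stop) = 1 comparison(s) -> [-7, 4, 5, -8, 24, 17]
Insert -8: 5 > -8 (shift), 4 > -8 (shift), -7 > -8 (shift), reached front = 3 comparison(s) -> [-8, -7, 4, 5, 24, 17]
Insert 24: 5 <= 24 (stop) = 1 comparison(s) -> [-8, -7, 4, 5, 24, 17]
Insert 17: 24 > 17 (shift), 5 <= 17 (stop) = 2 comparison(s) -> [-8, -7, 4, 5, 17, 24]
Total comparisons: 1 + 1 + 3 + 1 + 2 = 8


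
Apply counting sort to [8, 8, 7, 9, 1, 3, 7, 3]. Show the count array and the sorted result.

Count array: [0, 1, 0, 2, 0, 0, 0, 2, 2, 1]
(count[i] = number of elements equal to i)
Cumulative count: [0, 1, 1, 3, 3, 3, 3, 5, 7, 8]
Sorted: [1, 3, 3, 7, 7, 8, 8, 9]


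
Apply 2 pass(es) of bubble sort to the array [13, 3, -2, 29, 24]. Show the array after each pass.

After pass 1: [3, -2, 13, 24, 29] (3 swaps)
After pass 2: [-2, 3, 13, 24, 29] (1 swaps)
Total swaps: 4


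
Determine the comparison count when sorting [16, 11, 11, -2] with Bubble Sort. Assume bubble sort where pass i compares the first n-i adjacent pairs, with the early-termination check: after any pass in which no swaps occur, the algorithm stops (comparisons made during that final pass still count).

Pass 1: compare adjacent pairs (0,1)..(2,3) = 3 comparison(s), 3 swap(s) -> [11, 11, -2, 16]
Pass 2: compare adjacent pairs (0,1)..(1,2) = 2 comparison(s), 1 swap(s) -> [11, -2, 11, 16]
Pass 3: compare adjacent pairs (0,1)..(0,1) = 1 comparison(s), 1 swap(s) -> [-2, 11, 11, 16]
Every pass made at least one swap, so all n-1 passes run.
Total comparisons: 3 + 2 + 1 = 6


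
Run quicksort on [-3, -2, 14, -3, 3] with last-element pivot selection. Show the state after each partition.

Partition 1: pivot=3 at index 3 -> [-3, -2, -3, 3, 14]
Partition 2: pivot=-3 at index 1 -> [-3, -3, -2, 3, 14]


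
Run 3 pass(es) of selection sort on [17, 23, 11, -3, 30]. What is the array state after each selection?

Pass 1: Select minimum -3 at index 3, swap -> [-3, 23, 11, 17, 30]
Pass 2: Select minimum 11 at index 2, swap -> [-3, 11, 23, 17, 30]
Pass 3: Select minimum 17 at index 3, swap -> [-3, 11, 17, 23, 30]


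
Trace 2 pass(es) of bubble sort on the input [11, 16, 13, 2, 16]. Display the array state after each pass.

After pass 1: [11, 13, 2, 16, 16] (2 swaps)
After pass 2: [11, 2, 13, 16, 16] (1 swaps)
Total swaps: 3


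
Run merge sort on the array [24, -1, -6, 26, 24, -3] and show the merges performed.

Divide and conquer:
  Merge [-1] + [-6] -> [-6, -1]
  Merge [24] + [-6, -1] -> [-6, -1, 24]
  Merge [24] + [-3] -> [-3, 24]
  Merge [26] + [-3, 24] -> [-3, 24, 26]
  Merge [-6, -1, 24] + [-3, 24, 26] -> [-6, -3, -1, 24, 24, 26]
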